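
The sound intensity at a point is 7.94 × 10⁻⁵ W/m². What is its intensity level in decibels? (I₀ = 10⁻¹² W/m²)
β = 10·log₁₀(I/I₀) = 79 dB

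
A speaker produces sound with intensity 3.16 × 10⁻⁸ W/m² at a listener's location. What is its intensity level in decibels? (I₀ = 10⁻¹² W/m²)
β = 10·log₁₀(I/I₀) = 45 dB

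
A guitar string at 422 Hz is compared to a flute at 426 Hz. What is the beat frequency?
4 Hz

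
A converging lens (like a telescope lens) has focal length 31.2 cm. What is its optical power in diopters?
P = 1/f = 3.205 D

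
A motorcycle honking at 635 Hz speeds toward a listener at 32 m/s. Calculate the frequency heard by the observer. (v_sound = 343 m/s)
f_obs = f·v/(v − v_s) = 700.3 Hz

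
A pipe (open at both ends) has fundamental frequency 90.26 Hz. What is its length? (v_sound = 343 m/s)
L = v/(2f₁) = 1.9 m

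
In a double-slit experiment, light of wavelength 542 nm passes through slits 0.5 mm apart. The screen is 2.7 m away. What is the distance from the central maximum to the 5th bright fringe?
y = mλL/d = 14.63 mm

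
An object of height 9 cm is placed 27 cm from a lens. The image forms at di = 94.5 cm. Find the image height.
hi = (-di/do) × ho = -31.5 cm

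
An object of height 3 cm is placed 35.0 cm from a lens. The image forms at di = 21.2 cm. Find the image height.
hi = (-di/do) × ho = -1.817 cm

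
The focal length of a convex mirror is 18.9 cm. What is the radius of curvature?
R = 2|f| = 37.8 cm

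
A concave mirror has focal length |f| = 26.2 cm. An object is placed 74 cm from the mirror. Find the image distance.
f = +26.2 cm (concave); 1/di = 1/f − 1/do → di = 40.56 cm (real image, in front of mirror)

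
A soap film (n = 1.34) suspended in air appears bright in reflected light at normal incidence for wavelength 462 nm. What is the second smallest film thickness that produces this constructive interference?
2nt = (m − ½)λ with m = 2 → t = (m − ½)λ/(2n) = 258.6 nm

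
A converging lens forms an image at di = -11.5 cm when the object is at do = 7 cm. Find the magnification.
M = −di/do = 1.643 (upright image)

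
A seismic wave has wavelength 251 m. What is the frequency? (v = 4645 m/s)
f = v/λ = 18.51 Hz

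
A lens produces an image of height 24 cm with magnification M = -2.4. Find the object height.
ho = |hi|/|M| = 10 cm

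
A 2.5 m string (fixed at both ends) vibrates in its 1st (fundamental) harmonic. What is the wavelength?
λₙ = 2L/n = 5 m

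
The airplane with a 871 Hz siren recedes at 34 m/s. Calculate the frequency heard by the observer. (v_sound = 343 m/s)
f_obs = f·v/(v + v_s) = 792.4 Hz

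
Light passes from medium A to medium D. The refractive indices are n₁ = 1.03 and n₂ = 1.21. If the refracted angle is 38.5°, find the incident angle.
sin θ₁ = (n₂/n₁)·sin θ₂ → θ₁ = 47°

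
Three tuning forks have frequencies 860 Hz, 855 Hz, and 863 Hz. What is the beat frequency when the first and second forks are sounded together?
5 Hz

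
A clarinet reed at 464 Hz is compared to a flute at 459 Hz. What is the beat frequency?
5 Hz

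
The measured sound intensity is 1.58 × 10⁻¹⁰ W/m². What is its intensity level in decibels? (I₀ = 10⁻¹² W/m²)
β = 10·log₁₀(I/I₀) = 21.99 dB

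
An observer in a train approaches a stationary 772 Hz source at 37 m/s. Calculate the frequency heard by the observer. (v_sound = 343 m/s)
f_obs = f·(v + v_o)/v = 855.3 Hz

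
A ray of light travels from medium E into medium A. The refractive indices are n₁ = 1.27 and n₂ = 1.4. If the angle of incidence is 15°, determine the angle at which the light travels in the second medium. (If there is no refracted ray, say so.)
sin θ₂ = (n₁/n₂)·sin θ₁ = 0.2348 → θ₂ = 13.58°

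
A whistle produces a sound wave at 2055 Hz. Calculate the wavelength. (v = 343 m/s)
λ = v/f = 0.1669 m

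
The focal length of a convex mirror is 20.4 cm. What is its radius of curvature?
R = 2|f| = 40.8 cm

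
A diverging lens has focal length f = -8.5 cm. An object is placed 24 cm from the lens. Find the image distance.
1/di = 1/f − 1/do → di = -6.277 cm (virtual image)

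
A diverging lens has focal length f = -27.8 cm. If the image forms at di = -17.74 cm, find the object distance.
1/do = 1/f − 1/di → do = 49.02 cm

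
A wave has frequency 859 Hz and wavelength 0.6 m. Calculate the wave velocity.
v = fλ = 515.4 m/s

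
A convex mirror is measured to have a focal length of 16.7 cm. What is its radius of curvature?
R = 2|f| = 33.4 cm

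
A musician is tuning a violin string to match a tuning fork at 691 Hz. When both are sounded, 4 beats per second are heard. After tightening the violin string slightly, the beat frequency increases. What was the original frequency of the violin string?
695 Hz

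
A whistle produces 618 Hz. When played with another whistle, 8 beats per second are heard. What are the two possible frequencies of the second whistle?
f₂ = 618 ± 8 Hz → 626 Hz or 610 Hz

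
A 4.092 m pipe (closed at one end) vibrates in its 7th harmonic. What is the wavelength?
λₙ = 4L/n = 2.338 m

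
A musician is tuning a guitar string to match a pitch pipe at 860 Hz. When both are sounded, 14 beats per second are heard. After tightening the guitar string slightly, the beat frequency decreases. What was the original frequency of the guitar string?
846 Hz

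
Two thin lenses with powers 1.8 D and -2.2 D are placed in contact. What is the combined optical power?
P_total = P₁ + P₂ = -0.4 D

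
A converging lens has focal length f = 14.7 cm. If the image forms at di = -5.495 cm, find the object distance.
1/do = 1/f − 1/di → do = 4 cm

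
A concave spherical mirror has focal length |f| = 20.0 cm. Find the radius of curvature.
R = 2|f| = 40 cm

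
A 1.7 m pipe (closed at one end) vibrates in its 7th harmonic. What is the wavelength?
λₙ = 4L/n = 0.9714 m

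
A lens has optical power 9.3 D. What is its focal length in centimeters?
f = 1/P = 10.75 cm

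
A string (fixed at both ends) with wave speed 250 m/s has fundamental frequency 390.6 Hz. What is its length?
L = v/(2f₁) = 0.32 m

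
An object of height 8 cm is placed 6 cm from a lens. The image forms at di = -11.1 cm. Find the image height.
hi = (-di/do) × ho = 14.8 cm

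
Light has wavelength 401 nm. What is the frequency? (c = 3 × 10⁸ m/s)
f = c/λ = 7.481 × 10¹⁴ Hz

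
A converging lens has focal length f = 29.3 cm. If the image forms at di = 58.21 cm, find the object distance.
1/do = 1/f − 1/di → do = 59 cm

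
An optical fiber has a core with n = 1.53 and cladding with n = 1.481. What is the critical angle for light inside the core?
θc = arcsin(n_cladding/n_core) = 75.46°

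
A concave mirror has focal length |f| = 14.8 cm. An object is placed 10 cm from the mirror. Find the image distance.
f = +14.8 cm (concave); 1/di = 1/f − 1/do → di = -30.83 cm (virtual image, behind mirror)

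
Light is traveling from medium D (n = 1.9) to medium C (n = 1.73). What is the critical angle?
θc = arcsin(n₂/n₁) = 65.58°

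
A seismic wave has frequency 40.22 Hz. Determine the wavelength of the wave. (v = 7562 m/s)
λ = v/f = 188 m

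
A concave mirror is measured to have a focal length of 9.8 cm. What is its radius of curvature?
R = 2|f| = 19.6 cm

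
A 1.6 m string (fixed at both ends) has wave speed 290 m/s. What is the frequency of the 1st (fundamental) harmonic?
fₙ = nv/(2L) = 90.62 Hz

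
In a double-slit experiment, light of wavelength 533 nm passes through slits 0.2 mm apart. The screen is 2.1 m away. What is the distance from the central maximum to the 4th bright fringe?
y = mλL/d = 22.39 mm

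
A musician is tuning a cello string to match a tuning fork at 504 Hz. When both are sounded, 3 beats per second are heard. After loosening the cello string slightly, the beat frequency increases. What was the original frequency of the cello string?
501 Hz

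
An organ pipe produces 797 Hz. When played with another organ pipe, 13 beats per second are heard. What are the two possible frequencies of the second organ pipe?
f₂ = 797 ± 13 Hz → 810 Hz or 784 Hz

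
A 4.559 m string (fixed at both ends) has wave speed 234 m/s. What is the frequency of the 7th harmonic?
fₙ = nv/(2L) = 179.6 Hz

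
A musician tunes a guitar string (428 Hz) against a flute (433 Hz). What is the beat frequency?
5 Hz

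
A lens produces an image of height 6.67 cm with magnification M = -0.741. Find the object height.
ho = |hi|/|M| = 9.001 cm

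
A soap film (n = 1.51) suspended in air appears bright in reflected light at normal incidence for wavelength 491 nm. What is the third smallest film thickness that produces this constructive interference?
2nt = (m − ½)λ with m = 3 → t = (m − ½)λ/(2n) = 406.5 nm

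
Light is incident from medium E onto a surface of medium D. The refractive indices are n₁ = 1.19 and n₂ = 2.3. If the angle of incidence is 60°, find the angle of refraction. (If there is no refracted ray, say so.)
sin θ₂ = (n₁/n₂)·sin θ₁ = 0.4481 → θ₂ = 26.62°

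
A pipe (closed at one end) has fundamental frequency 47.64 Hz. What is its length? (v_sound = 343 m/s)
L = v/(4f₁) = 1.8 m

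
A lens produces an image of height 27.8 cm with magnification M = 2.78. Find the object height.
ho = |hi|/|M| = 10 cm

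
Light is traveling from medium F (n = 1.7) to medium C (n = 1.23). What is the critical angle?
θc = arcsin(n₂/n₁) = 46.35°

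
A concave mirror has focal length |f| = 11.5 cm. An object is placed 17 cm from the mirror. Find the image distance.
f = +11.5 cm (concave); 1/di = 1/f − 1/do → di = 35.55 cm (real image, in front of mirror)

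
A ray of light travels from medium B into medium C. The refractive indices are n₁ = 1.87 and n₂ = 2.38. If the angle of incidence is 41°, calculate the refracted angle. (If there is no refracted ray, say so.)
sin θ₂ = (n₁/n₂)·sin θ₁ = 0.5155 → θ₂ = 31.03°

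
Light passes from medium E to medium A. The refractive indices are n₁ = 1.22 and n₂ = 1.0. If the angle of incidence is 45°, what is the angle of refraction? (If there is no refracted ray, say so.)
sin θ₂ = (n₁/n₂)·sin θ₁ = 0.8627 → θ₂ = 59.62°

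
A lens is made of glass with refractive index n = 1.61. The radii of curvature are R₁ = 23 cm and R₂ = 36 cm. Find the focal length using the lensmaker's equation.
1/f = (n − 1)(1/R₁ − 1/R₂) → f = 104.4 cm (converging lens)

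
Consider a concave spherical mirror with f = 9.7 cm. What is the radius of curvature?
R = 2|f| = 19.4 cm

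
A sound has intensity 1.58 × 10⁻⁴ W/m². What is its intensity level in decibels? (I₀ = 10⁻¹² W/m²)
β = 10·log₁₀(I/I₀) = 81.99 dB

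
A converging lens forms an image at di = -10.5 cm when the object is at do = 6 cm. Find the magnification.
M = −di/do = 1.75 (upright image)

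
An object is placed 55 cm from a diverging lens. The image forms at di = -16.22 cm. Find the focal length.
1/f = 1/do + 1/di → f = -23 cm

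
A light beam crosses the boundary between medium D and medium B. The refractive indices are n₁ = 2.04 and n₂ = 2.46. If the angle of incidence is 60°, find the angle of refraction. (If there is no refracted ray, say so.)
sin θ₂ = (n₁/n₂)·sin θ₁ = 0.7182 → θ₂ = 45.9°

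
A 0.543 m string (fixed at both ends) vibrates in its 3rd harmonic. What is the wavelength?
λₙ = 2L/n = 0.362 m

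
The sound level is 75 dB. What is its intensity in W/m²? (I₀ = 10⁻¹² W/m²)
I = I₀·10^(β/10) = 3.16 × 10⁻⁵ W/m²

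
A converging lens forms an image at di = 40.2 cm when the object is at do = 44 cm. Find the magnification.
M = −di/do = -0.9136 (inverted image)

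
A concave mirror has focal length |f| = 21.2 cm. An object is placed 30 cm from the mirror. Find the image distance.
f = +21.2 cm (concave); 1/di = 1/f − 1/do → di = 72.27 cm (real image, in front of mirror)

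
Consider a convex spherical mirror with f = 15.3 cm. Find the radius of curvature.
R = 2|f| = 30.6 cm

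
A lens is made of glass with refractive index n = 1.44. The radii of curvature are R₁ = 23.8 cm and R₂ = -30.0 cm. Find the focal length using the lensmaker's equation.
1/f = (n − 1)(1/R₁ − 1/R₂) → f = 30.16 cm (converging lens)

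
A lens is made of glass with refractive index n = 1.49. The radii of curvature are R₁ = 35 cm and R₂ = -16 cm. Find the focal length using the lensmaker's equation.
1/f = (n − 1)(1/R₁ − 1/R₂) → f = 22.41 cm (converging lens)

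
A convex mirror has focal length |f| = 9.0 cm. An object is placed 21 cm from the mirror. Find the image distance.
f = −9.0 cm (convex); 1/di = 1/f − 1/do → di = -6.3 cm (virtual image, behind mirror)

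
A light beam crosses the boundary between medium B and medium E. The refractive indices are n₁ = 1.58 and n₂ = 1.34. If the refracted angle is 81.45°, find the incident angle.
sin θ₁ = (n₂/n₁)·sin θ₂ → θ₁ = 57°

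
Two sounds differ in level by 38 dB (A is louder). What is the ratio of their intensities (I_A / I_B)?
I_A/I_B = 10^(Δβ/10) = 6310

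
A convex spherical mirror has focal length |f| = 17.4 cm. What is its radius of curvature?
R = 2|f| = 34.8 cm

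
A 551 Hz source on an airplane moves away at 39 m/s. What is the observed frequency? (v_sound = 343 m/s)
f_obs = f·v/(v + v_s) = 494.7 Hz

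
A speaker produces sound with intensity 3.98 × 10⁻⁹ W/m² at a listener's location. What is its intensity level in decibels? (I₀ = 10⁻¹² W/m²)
β = 10·log₁₀(I/I₀) = 36 dB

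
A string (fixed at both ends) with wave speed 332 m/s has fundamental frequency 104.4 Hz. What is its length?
L = v/(2f₁) = 1.59 m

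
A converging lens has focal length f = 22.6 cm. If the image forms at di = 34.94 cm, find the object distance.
1/do = 1/f − 1/di → do = 63.99 cm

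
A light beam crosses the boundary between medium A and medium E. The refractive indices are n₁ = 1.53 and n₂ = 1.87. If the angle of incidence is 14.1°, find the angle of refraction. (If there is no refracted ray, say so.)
sin θ₂ = (n₁/n₂)·sin θ₁ = 0.1993 → θ₂ = 11.5°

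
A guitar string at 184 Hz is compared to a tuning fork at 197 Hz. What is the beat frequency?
13 Hz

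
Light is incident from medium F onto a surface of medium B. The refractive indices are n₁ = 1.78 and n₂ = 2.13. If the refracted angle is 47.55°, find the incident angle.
sin θ₁ = (n₂/n₁)·sin θ₂ → θ₁ = 62°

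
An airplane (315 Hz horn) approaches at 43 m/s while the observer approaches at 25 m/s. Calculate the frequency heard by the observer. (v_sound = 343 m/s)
f_obs = f·(v + v_o)/(v − v_s) = 386.4 Hz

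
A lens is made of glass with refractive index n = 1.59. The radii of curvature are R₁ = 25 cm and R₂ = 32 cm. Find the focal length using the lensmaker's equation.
1/f = (n − 1)(1/R₁ − 1/R₂) → f = 193.7 cm (converging lens)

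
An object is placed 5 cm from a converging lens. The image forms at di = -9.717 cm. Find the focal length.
1/f = 1/do + 1/di → f = 10.3 cm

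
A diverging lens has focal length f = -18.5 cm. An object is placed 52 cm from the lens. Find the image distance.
1/di = 1/f − 1/do → di = -13.65 cm (virtual image)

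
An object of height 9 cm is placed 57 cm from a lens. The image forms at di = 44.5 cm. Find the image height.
hi = (-di/do) × ho = -7.026 cm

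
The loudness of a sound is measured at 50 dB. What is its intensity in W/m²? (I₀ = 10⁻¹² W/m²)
I = I₀·10^(β/10) = 1.00 × 10⁻⁷ W/m²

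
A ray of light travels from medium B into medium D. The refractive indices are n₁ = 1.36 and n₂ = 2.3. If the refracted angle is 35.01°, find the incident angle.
sin θ₁ = (n₂/n₁)·sin θ₂ → θ₁ = 75.99°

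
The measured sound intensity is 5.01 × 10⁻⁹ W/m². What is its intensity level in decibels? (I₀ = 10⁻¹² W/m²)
β = 10·log₁₀(I/I₀) = 37 dB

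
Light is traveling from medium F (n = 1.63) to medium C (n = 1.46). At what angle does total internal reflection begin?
θc = arcsin(n₂/n₁) = 63.6°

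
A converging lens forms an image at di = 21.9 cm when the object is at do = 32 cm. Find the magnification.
M = −di/do = -0.6844 (inverted image)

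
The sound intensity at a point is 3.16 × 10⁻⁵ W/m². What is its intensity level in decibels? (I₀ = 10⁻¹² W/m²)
β = 10·log₁₀(I/I₀) = 75 dB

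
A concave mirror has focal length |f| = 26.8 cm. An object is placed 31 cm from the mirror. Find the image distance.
f = +26.8 cm (concave); 1/di = 1/f − 1/do → di = 197.8 cm (real image, in front of mirror)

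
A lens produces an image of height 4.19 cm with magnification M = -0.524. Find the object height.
ho = |hi|/|M| = 7.996 cm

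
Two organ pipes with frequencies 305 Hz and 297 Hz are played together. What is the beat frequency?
8 Hz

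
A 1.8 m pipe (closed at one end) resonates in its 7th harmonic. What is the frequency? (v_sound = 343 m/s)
fₙ = nv/(4L) = 333.5 Hz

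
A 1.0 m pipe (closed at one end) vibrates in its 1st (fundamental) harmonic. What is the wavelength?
λₙ = 4L/n = 4 m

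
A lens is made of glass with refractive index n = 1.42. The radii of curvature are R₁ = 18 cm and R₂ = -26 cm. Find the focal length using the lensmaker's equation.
1/f = (n − 1)(1/R₁ − 1/R₂) → f = 25.32 cm (converging lens)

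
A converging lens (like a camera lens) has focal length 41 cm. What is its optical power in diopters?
P = 1/f = 2.439 D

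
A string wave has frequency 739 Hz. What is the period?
T = 1/f = 0.001353 s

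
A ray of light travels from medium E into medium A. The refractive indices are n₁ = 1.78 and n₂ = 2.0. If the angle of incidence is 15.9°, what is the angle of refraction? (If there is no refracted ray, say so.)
sin θ₂ = (n₁/n₂)·sin θ₁ = 0.2438 → θ₂ = 14.11°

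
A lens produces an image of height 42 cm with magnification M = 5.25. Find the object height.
ho = |hi|/|M| = 8 cm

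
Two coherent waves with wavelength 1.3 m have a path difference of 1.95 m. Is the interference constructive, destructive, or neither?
destructive — path difference = 1.5λ, an odd multiple of λ/2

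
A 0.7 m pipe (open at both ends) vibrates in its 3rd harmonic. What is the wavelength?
λₙ = 2L/n = 0.4667 m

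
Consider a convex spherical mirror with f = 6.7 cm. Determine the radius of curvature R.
R = 2|f| = 13.4 cm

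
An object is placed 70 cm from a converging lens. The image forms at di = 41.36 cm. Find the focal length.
1/f = 1/do + 1/di → f = 26 cm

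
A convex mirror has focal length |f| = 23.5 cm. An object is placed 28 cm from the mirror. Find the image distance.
f = −23.5 cm (convex); 1/di = 1/f − 1/do → di = -12.78 cm (virtual image, behind mirror)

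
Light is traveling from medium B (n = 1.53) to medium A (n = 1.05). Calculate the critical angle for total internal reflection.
θc = arcsin(n₂/n₁) = 43.34°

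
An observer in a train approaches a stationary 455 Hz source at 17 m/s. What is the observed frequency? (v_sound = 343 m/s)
f_obs = f·(v + v_o)/v = 477.6 Hz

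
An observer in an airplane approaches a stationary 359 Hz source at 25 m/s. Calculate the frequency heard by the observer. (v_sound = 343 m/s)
f_obs = f·(v + v_o)/v = 385.2 Hz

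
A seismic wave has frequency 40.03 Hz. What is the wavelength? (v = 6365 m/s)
λ = v/f = 159 m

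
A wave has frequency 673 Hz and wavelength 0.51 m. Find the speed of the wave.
v = fλ = 343.2 m/s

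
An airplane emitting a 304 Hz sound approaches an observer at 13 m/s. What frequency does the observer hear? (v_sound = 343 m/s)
f_obs = f·v/(v − v_s) = 316 Hz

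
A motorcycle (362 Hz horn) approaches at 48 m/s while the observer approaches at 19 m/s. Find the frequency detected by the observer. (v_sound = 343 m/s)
f_obs = f·(v + v_o)/(v − v_s) = 444.2 Hz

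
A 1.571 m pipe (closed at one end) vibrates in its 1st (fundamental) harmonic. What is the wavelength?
λₙ = 4L/n = 6.284 m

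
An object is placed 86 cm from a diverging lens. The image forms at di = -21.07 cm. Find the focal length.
1/f = 1/do + 1/di → f = -27.91 cm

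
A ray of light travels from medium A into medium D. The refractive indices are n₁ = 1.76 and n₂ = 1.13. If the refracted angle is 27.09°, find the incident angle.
sin θ₁ = (n₂/n₁)·sin θ₂ → θ₁ = 17°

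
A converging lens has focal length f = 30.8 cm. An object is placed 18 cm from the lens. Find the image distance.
1/di = 1/f − 1/do → di = -43.31 cm (virtual image)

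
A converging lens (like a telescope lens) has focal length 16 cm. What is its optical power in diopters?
P = 1/f = 6.25 D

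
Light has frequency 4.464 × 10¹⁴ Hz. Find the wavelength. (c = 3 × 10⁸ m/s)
λ = c/f = 672 nm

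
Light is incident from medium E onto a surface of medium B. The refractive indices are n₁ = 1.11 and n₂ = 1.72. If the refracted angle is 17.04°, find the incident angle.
sin θ₁ = (n₂/n₁)·sin θ₂ → θ₁ = 27.01°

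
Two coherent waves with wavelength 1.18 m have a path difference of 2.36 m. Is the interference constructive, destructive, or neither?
constructive — path difference = 2λ, a whole number of wavelengths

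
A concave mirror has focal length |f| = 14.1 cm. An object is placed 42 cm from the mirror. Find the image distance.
f = +14.1 cm (concave); 1/di = 1/f − 1/do → di = 21.23 cm (real image, in front of mirror)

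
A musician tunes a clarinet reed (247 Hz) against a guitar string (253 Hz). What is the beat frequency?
6 Hz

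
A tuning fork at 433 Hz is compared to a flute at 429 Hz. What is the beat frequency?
4 Hz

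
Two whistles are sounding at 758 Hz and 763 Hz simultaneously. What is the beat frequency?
5 Hz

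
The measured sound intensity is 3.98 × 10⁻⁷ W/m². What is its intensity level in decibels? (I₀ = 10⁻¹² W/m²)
β = 10·log₁₀(I/I₀) = 56 dB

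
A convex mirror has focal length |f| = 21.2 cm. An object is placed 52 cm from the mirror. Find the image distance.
f = −21.2 cm (convex); 1/di = 1/f − 1/do → di = -15.06 cm (virtual image, behind mirror)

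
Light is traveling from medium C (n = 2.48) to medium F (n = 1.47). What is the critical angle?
θc = arcsin(n₂/n₁) = 36.35°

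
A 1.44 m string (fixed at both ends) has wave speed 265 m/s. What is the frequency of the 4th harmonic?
fₙ = nv/(2L) = 368.1 Hz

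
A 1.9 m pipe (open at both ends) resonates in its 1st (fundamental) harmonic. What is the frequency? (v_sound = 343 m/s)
fₙ = nv/(2L) = 90.26 Hz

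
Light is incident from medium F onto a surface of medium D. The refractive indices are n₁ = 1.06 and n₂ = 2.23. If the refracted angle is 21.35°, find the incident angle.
sin θ₁ = (n₂/n₁)·sin θ₂ → θ₁ = 49.99°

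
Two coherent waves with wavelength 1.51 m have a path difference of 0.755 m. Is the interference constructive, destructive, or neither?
destructive — path difference = 0.5λ, an odd multiple of λ/2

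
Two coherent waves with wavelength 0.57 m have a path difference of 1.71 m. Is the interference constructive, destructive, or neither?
constructive — path difference = 3λ, a whole number of wavelengths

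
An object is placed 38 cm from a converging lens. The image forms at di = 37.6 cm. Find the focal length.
1/f = 1/do + 1/di → f = 18.9 cm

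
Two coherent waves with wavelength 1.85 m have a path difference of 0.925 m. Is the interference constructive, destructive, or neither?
destructive — path difference = 0.5λ, an odd multiple of λ/2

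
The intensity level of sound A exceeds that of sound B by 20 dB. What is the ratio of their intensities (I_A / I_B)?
I_A/I_B = 10^(Δβ/10) = 100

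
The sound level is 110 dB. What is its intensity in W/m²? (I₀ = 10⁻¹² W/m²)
I = I₀·10^(β/10) = 1.00 × 10⁻¹ W/m²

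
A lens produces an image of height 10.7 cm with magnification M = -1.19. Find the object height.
ho = |hi|/|M| = 8.992 cm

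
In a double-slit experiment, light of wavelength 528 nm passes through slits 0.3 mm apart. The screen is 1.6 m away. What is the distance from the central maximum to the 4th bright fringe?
y = mλL/d = 11.26 mm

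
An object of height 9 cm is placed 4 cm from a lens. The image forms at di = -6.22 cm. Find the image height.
hi = (-di/do) × ho = 13.99 cm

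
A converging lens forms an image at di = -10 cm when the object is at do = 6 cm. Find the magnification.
M = −di/do = 1.667 (upright image)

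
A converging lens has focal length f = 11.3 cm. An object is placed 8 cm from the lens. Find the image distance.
1/di = 1/f − 1/do → di = -27.39 cm (virtual image)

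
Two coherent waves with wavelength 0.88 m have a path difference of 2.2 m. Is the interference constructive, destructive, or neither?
destructive — path difference = 2.5λ, an odd multiple of λ/2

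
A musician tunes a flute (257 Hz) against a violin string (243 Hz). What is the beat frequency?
14 Hz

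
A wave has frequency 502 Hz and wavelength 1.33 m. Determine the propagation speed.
v = fλ = 667.7 m/s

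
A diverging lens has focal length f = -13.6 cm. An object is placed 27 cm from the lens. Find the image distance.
1/di = 1/f − 1/do → di = -9.044 cm (virtual image)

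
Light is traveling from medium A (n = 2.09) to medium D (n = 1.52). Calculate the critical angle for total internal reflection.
θc = arcsin(n₂/n₁) = 46.66°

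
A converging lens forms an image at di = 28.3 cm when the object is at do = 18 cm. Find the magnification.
M = −di/do = -1.572 (inverted image)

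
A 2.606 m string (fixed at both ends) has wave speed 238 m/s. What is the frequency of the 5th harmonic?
fₙ = nv/(2L) = 228.3 Hz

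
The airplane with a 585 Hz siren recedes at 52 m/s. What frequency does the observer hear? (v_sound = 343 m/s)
f_obs = f·v/(v + v_s) = 508 Hz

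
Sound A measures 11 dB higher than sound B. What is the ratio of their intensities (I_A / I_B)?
I_A/I_B = 10^(Δβ/10) = 12.59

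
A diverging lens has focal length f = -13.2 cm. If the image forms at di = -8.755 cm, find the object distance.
1/do = 1/f − 1/di → do = 26 cm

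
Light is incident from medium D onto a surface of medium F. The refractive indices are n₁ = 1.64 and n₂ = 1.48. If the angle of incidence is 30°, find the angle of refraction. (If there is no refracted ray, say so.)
sin θ₂ = (n₁/n₂)·sin θ₁ = 0.5541 → θ₂ = 33.65°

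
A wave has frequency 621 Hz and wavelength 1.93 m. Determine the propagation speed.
v = fλ = 1199 m/s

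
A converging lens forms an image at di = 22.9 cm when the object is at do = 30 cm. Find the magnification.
M = −di/do = -0.7633 (inverted image)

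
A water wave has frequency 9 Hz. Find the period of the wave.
T = 1/f = 0.1111 s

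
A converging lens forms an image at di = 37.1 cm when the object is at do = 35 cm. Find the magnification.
M = −di/do = -1.06 (inverted image)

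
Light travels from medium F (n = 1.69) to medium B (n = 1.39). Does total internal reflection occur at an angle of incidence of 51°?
θc = arcsin(n₂/n₁) = 55.33°; 51° < θc, so no — the ray refracts.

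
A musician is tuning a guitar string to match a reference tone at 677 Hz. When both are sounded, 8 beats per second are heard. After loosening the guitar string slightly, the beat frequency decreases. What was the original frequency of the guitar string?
685 Hz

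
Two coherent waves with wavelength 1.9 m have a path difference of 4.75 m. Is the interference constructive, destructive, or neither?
destructive — path difference = 2.5λ, an odd multiple of λ/2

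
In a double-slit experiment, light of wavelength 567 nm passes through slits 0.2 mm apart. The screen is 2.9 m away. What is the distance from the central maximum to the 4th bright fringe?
y = mλL/d = 32.89 mm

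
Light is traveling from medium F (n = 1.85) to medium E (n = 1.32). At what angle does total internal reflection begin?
θc = arcsin(n₂/n₁) = 45.52°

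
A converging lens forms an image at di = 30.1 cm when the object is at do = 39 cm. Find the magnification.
M = −di/do = -0.7718 (inverted image)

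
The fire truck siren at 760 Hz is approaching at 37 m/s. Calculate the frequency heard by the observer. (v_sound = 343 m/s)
f_obs = f·v/(v − v_s) = 851.9 Hz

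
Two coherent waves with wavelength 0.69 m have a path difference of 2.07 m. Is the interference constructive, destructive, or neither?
constructive — path difference = 3λ, a whole number of wavelengths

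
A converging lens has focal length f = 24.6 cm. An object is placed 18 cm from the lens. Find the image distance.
1/di = 1/f − 1/do → di = -67.09 cm (virtual image)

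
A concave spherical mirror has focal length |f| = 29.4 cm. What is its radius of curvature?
R = 2|f| = 58.8 cm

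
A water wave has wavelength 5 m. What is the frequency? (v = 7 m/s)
f = v/λ = 1.4 Hz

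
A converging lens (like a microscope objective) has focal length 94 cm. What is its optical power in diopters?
P = 1/f = 1.064 D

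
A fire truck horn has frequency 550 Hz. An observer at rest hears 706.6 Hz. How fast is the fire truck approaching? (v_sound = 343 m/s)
v_s = v·(1 − f/f_obs) = 76.02 m/s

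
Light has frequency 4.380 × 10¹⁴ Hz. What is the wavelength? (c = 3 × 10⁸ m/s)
λ = c/f = 684.9 nm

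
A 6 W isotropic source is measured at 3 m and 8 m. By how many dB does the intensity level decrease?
Δβ = 20·log₁₀(r₂/r₁) = 8.519 dB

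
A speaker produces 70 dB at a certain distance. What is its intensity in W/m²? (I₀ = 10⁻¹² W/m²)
I = I₀·10^(β/10) = 1.00 × 10⁻⁵ W/m²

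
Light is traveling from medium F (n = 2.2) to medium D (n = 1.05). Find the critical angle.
θc = arcsin(n₂/n₁) = 28.51°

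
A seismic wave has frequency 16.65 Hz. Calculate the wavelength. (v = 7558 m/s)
λ = v/f = 453.9 m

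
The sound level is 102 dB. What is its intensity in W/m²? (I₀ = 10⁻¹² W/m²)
I = I₀·10^(β/10) = 1.58 × 10⁻² W/m²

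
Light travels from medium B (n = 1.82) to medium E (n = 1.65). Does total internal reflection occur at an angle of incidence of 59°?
θc = arcsin(n₂/n₁) = 65.04°; 59° < θc, so no — the ray refracts.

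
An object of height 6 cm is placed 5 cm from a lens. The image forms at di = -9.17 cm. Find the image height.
hi = (-di/do) × ho = 11 cm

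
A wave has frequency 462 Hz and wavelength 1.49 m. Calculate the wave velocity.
v = fλ = 688.4 m/s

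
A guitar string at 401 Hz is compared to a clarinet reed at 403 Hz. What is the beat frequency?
2 Hz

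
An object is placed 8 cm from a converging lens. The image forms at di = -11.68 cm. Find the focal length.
1/f = 1/do + 1/di → f = 25.39 cm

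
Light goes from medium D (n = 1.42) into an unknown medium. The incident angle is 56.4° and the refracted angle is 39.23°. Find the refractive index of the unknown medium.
n₂ = n₁·sin θ₁ / sin θ₂ = 1.87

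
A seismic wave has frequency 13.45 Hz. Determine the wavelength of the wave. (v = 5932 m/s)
λ = v/f = 441 m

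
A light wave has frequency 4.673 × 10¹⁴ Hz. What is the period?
T = 1/f = 2.140 × 10⁻¹⁵ s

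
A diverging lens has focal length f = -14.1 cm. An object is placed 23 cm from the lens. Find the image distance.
1/di = 1/f − 1/do → di = -8.741 cm (virtual image)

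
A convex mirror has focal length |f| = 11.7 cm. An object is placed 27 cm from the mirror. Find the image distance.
f = −11.7 cm (convex); 1/di = 1/f − 1/do → di = -8.163 cm (virtual image, behind mirror)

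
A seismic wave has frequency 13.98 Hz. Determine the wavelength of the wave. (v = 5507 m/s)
λ = v/f = 393.9 m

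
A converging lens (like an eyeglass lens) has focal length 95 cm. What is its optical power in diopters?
P = 1/f = 1.053 D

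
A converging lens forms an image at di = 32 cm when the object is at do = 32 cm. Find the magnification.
M = −di/do = -1 (inverted image)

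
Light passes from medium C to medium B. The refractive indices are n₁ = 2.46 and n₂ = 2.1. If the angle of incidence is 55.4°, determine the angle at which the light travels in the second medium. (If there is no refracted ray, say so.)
sin θ₂ = (n₁/n₂)·sin θ₁ = 0.9642 → θ₂ = 74.63°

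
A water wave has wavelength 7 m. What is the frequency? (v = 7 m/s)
f = v/λ = 1 Hz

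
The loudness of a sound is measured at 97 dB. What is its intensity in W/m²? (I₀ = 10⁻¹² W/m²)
I = I₀·10^(β/10) = 5.01 × 10⁻³ W/m²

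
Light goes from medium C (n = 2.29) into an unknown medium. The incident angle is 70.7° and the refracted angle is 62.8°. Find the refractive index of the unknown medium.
n₂ = n₁·sin θ₁ / sin θ₂ = 2.43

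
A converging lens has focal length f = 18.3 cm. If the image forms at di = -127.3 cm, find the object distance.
1/do = 1/f − 1/di → do = 16 cm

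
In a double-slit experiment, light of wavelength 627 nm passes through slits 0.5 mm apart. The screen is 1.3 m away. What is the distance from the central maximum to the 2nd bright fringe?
y = mλL/d = 3.26 mm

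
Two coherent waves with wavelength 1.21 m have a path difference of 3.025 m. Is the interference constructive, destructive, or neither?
destructive — path difference = 2.5λ, an odd multiple of λ/2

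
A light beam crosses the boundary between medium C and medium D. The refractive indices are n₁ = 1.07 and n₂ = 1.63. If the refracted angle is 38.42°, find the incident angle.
sin θ₁ = (n₂/n₁)·sin θ₂ → θ₁ = 71.2°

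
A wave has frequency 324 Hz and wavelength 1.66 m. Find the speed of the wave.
v = fλ = 537.8 m/s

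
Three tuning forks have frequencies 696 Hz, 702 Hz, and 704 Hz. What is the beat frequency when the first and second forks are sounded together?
6 Hz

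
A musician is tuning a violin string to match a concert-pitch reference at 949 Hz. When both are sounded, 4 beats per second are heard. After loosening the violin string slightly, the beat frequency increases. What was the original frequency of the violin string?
945 Hz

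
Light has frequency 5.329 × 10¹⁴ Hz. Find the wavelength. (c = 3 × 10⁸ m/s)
λ = c/f = 563 nm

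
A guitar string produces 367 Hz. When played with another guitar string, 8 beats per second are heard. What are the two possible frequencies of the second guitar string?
f₂ = 367 ± 8 Hz → 375 Hz or 359 Hz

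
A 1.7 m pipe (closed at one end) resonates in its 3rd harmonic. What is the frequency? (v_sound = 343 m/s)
fₙ = nv/(4L) = 151.3 Hz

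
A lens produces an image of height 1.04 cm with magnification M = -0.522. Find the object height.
ho = |hi|/|M| = 1.992 cm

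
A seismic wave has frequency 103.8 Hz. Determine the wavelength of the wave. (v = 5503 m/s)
λ = v/f = 53.02 m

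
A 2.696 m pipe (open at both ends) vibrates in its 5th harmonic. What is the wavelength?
λₙ = 2L/n = 1.078 m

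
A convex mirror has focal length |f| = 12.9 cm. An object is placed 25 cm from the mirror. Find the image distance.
f = −12.9 cm (convex); 1/di = 1/f − 1/do → di = -8.509 cm (virtual image, behind mirror)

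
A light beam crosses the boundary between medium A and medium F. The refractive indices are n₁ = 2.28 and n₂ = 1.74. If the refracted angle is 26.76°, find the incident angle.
sin θ₁ = (n₂/n₁)·sin θ₂ → θ₁ = 20.1°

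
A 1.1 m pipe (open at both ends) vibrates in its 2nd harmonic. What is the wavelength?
λₙ = 2L/n = 1.1 m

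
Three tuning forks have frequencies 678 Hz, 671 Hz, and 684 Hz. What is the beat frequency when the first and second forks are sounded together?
7 Hz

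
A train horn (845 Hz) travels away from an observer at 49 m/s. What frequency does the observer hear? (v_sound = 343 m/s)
f_obs = f·v/(v + v_s) = 739.4 Hz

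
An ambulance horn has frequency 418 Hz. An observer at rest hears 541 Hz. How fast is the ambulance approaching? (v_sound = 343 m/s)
v_s = v·(1 − f/f_obs) = 77.98 m/s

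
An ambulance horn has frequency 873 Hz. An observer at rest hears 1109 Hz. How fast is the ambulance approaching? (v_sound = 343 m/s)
v_s = v·(1 − f/f_obs) = 72.99 m/s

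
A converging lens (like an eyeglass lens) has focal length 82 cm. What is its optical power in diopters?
P = 1/f = 1.22 D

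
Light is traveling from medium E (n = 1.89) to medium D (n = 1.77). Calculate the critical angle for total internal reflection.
θc = arcsin(n₂/n₁) = 69.47°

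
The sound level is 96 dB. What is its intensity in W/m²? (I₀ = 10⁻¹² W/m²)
I = I₀·10^(β/10) = 3.98 × 10⁻³ W/m²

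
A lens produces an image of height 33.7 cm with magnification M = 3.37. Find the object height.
ho = |hi|/|M| = 10 cm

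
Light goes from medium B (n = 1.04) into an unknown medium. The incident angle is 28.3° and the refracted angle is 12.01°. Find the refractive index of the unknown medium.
n₂ = n₁·sin θ₁ / sin θ₂ = 2.37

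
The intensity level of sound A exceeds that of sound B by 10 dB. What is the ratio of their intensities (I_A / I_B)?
I_A/I_B = 10^(Δβ/10) = 10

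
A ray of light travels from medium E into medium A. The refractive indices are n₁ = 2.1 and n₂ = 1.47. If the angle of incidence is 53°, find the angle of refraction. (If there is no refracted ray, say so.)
sin θ₂ = (n₁/n₂)·sin θ₁ = 1.141 > 1, so there is no refracted ray — the light undergoes total internal reflection.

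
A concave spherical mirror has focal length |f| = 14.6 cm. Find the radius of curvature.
R = 2|f| = 29.2 cm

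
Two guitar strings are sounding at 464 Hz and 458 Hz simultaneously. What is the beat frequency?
6 Hz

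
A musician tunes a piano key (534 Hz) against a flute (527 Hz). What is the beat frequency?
7 Hz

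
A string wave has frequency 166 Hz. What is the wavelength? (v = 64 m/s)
λ = v/f = 0.3855 m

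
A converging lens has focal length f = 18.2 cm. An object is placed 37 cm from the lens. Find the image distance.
1/di = 1/f − 1/do → di = 35.82 cm (real image)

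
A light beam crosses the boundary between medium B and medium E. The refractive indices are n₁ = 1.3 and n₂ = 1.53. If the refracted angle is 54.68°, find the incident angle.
sin θ₁ = (n₂/n₁)·sin θ₂ → θ₁ = 73.8°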